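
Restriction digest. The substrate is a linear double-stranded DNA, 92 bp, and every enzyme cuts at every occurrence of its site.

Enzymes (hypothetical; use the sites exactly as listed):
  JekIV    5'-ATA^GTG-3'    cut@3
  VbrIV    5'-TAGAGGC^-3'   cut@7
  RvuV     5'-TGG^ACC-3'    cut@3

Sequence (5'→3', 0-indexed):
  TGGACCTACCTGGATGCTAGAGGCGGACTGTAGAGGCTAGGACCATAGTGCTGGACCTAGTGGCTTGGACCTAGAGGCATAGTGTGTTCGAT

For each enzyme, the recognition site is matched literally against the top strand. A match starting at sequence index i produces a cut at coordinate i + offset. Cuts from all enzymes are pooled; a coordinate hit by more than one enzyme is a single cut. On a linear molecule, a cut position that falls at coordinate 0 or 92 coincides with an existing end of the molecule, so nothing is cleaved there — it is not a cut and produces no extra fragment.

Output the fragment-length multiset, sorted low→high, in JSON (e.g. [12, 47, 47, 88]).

[3,3,7,10,10,11,13,14,21]

Scan for sites:
  JekIV ATAGTG/3: at [44, 78] ⇒ [47, 81]
  VbrIV TAGAGGC/7: at [17, 30, 71] ⇒ [24, 37, 78]
  RvuV TGGACC/3: at [0, 51, 65] ⇒ [3, 54, 68]

Pooled cuts: [3, 24, 37, 47, 54, 68, 78, 81]

Fragments:
  [0,3): 3 bp
  [3,24): 21 bp
  [24,37): 13 bp
  [37,47): 10 bp
  [47,54): 7 bp
  [54,68): 14 bp
  [68,78): 10 bp
  [78,81): 3 bp
  [81,92): 11 bp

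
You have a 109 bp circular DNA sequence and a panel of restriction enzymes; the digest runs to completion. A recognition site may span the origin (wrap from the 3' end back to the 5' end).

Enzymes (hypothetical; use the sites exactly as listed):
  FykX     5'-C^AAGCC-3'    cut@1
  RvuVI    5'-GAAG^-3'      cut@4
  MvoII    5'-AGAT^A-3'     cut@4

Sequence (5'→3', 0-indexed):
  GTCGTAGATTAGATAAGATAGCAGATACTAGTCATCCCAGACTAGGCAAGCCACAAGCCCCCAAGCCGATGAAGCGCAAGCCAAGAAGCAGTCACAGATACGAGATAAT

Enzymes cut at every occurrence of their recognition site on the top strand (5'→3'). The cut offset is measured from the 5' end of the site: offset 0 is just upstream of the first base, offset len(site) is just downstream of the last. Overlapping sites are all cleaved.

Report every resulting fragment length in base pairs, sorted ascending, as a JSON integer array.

Per-enzyme occurrences:
  FykX (CAAGCC, off=1): starts [46, 53, 61, 76] → cuts [47, 54, 62, 77]
  RvuVI (GAAG, off=4): starts [70, 84] → cuts [74, 88]
  MvoII (AGATA, off=4): starts [10, 15, 22, 95, 102] → cuts [14, 19, 26, 99, 106]

All cut coordinates (distinct, sorted): [14, 19, 26, 47, 54, 62, 74, 77, 88, 99, 106]

Fragments:
  14→19: 5 bp
  19→26: 7 bp
  26→47: 21 bp
  47→54: 7 bp
  54→62: 8 bp
  62→74: 12 bp
  74→77: 3 bp
  77→88: 11 bp
  88→99: 11 bp
  99→106: 7 bp
  106→14 (wrap): 109-106+14 = 17 bp

[3,5,7,7,7,8,11,11,12,17,21]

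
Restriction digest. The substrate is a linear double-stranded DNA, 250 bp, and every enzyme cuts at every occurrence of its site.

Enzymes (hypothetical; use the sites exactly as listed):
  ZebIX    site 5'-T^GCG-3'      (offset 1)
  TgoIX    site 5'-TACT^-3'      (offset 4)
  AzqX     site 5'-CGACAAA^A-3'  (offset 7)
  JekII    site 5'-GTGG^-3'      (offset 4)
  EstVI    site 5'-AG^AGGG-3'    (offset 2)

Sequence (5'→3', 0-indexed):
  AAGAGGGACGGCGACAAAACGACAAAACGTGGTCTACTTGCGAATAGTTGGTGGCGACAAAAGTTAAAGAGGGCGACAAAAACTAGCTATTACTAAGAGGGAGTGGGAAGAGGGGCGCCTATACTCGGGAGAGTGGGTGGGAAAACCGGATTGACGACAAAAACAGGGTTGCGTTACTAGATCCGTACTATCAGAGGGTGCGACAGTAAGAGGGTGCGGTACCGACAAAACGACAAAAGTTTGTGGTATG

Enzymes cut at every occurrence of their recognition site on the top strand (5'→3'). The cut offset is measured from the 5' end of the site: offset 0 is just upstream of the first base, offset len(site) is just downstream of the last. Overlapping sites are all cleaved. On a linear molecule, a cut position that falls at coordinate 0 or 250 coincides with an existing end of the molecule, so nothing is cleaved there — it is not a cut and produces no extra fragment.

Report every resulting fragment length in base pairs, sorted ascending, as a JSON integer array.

Per-enzyme occurrences:
  ZebIX (TGCG, off=1): starts [38, 169, 198, 214] → cuts [39, 170, 199, 215]
  TgoIX (TACT, off=4): starts [34, 90, 121, 174, 185] → cuts [38, 94, 125, 178, 189]
  AzqX (CGACAAAA, off=7): starts [11, 19, 54, 73, 154, 222, 230] → cuts [18, 26, 61, 80, 161, 229, 237]
  JekII (GTGG, off=4): starts [28, 50, 102, 132, 136, 242] → cuts [32, 54, 106, 136, 140, 246]
  EstVI (AGAGGG, off=2): starts [1, 67, 95, 108, 192, 208] → cuts [3, 69, 97, 110, 194, 210]

All cut coordinates (distinct, sorted): [3, 18, 26, 32, 38, 39, 54, 61, 69, 80, 94, 97, 106, 110, 125, 136, 140, 161, 170, 178, 189, 194, 199, 210, 215, 229, 237, 246]

Fragment lengths:
  [0,3): 3 bp
  [3,18): 15 bp
  [18,26): 8 bp
  [26,32): 6 bp
  [32,38): 6 bp
  [38,39): 1 bp
  [39,54): 15 bp
  [54,61): 7 bp
  [61,69): 8 bp
  [69,80): 11 bp
  [80,94): 14 bp
  [94,97): 3 bp
  [97,106): 9 bp
  [106,110): 4 bp
  [110,125): 15 bp
  [125,136): 11 bp
  [136,140): 4 bp
  [140,161): 21 bp
  [161,170): 9 bp
  [170,178): 8 bp
  [178,189): 11 bp
  [189,194): 5 bp
  [194,199): 5 bp
  [199,210): 11 bp
  [210,215): 5 bp
  [215,229): 14 bp
  [229,237): 8 bp
  [237,246): 9 bp
  [246,250): 4 bp

[1,3,3,4,4,4,5,5,5,6,6,7,8,8,8,8,9,9,9,11,11,11,11,14,14,15,15,15,21]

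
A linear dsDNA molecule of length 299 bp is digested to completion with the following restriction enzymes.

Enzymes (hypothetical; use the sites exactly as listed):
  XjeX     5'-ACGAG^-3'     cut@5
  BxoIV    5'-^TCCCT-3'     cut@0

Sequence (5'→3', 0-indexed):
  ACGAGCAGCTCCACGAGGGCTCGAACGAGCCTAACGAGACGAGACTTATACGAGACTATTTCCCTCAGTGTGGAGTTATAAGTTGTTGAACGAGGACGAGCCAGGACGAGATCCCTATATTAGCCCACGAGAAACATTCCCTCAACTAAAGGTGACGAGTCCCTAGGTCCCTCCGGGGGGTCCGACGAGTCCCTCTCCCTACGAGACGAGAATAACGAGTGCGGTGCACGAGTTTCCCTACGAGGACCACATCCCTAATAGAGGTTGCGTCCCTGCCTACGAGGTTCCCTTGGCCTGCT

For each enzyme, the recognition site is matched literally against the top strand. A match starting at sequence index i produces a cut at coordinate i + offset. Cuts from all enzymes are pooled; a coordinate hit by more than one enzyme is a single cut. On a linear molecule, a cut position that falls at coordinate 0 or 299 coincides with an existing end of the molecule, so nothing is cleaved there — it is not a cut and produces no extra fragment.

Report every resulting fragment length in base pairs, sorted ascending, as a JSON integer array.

Per-enzyme occurrences:
  XjeX (ACGAG, off=5): starts [0, 12, 24, 33, 38, 49, 89, 95, 105, 126, 154, 184, 200, 205, 214, 227, 239, 278] → cuts [5, 17, 29, 38, 43, 54, 94, 100, 110, 131, 159, 189, 205, 210, 219, 232, 244, 283]
  BxoIV (TCCCT, off=0): starts [60, 111, 137, 159, 167, 189, 195, 234, 251, 269, 285] → cuts [60, 111, 137, 159, 167, 189, 195, 234, 251, 269, 285]

Pooled cuts: [5, 17, 29, 38, 43, 54, 60, 94, 100, 110, 111, 131, 137, 159, 167, 189, 195, 205, 210, 219, 232, 234, 244, 251, 269, 283, 285]

Fragments:
  [0,5): 5 bp
  [5,17): 12 bp
  [17,29): 12 bp
  [29,38): 9 bp
  [38,43): 5 bp
  [43,54): 11 bp
  [54,60): 6 bp
  [60,94): 34 bp
  [94,100): 6 bp
  [100,110): 10 bp
  [110,111): 1 bp
  [111,131): 20 bp
  [131,137): 6 bp
  [137,159): 22 bp
  [159,167): 8 bp
  [167,189): 22 bp
  [189,195): 6 bp
  [195,205): 10 bp
  [205,210): 5 bp
  [210,219): 9 bp
  [219,232): 13 bp
  [232,234): 2 bp
  [234,244): 10 bp
  [244,251): 7 bp
  [251,269): 18 bp
  [269,283): 14 bp
  [283,285): 2 bp
  [285,299): 14 bp

[1,2,2,5,5,5,6,6,6,6,7,8,9,9,10,10,10,11,12,12,13,14,14,18,20,22,22,34]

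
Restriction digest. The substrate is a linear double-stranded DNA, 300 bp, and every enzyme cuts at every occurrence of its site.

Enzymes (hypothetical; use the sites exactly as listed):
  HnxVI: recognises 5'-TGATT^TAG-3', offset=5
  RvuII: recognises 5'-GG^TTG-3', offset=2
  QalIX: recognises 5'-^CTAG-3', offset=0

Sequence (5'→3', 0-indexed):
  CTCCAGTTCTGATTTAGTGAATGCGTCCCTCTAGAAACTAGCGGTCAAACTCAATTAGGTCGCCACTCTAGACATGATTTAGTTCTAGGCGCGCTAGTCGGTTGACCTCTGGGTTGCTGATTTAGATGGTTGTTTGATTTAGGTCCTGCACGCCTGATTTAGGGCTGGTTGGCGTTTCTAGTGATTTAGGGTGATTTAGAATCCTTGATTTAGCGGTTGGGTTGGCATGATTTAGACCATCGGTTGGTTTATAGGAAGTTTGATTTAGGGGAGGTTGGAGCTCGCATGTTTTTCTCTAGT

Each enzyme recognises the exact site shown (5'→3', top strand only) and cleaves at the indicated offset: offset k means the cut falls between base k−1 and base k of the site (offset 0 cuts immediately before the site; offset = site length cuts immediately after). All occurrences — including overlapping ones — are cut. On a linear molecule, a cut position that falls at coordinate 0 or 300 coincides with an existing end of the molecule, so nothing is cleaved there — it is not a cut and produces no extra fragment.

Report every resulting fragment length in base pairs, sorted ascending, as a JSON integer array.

Per-enzyme occurrences:
  HnxVI TGATTTAG/5: at [9, 74, 117, 134, 154, 181, 191, 205, 227, 260] ⇒ [14, 79, 122, 139, 159, 186, 196, 210, 232, 265]
  RvuII GGTTG/2: at [99, 111, 127, 166, 214, 219, 241, 272] ⇒ [101, 113, 129, 168, 216, 221, 243, 274]
  QalIX CTAG/0: at [30, 37, 67, 84, 93, 177, 295] ⇒ [30, 37, 67, 84, 93, 177, 295]

Pooled cuts: [14, 30, 37, 67, 79, 84, 93, 101, 113, 122, 129, 139, 159, 168, 177, 186, 196, 210, 216, 221, 232, 243, 265, 274, 295]

Fragment lengths:
  [0,14): 14 bp
  [14,30): 16 bp
  [30,37): 7 bp
  [37,67): 30 bp
  [67,79): 12 bp
  [79,84): 5 bp
  [84,93): 9 bp
  [93,101): 8 bp
  [101,113): 12 bp
  [113,122): 9 bp
  [122,129): 7 bp
  [129,139): 10 bp
  [139,159): 20 bp
  [159,168): 9 bp
  [168,177): 9 bp
  [177,186): 9 bp
  [186,196): 10 bp
  [196,210): 14 bp
  [210,216): 6 bp
  [216,221): 5 bp
  [221,232): 11 bp
  [232,243): 11 bp
  [243,265): 22 bp
  [265,274): 9 bp
  [274,295): 21 bp
  [295,300): 5 bp

[5,5,5,6,7,7,8,9,9,9,9,9,9,10,10,11,11,12,12,14,14,16,20,21,22,30]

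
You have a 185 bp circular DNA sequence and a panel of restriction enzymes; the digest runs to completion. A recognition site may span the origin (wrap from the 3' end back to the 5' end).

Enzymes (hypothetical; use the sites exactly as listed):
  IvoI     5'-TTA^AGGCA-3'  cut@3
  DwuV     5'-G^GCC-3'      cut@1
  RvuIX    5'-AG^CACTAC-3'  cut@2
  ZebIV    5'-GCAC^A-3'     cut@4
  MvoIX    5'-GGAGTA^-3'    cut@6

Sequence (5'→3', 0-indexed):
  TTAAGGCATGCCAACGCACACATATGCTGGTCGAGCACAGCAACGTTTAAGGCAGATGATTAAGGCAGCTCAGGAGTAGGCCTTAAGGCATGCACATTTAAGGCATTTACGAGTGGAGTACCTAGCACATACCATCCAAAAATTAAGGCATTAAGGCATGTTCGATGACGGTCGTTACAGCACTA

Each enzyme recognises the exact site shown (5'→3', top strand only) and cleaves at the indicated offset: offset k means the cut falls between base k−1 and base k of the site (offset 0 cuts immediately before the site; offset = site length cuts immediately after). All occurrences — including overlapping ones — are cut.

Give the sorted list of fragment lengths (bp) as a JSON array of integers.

[1,5,6,8,8,10,11,13,16,16,17,19,20,35]

Scan for sites:
  IvoI TTAAGGCA/3: at [0, 46, 59, 82, 97, 142, 150] ⇒ [3, 49, 62, 85, 100, 145, 153]
  DwuV GGCC/1: at [78] ⇒ [79]
  RvuIX (AGCACTAC, off=2): no sites
  ZebIV GCACA/4: at [15, 34, 91, 124] ⇒ [19, 38, 95, 128]
  MvoIX GGAGTA/6: at [72, 114] ⇒ [78, 120]

Pooled cuts: [3, 19, 38, 49, 62, 78, 79, 85, 95, 100, 120, 128, 145, 153]

Fragments:
  3→19: 16 bp
  19→38: 19 bp
  38→49: 11 bp
  49→62: 13 bp
  62→78: 16 bp
  78→79: 1 bp
  79→85: 6 bp
  85→95: 10 bp
  95→100: 5 bp
  100→120: 20 bp
  120→128: 8 bp
  128→145: 17 bp
  145→153: 8 bp
  153→3 (wrap): 185-153+3 = 35 bp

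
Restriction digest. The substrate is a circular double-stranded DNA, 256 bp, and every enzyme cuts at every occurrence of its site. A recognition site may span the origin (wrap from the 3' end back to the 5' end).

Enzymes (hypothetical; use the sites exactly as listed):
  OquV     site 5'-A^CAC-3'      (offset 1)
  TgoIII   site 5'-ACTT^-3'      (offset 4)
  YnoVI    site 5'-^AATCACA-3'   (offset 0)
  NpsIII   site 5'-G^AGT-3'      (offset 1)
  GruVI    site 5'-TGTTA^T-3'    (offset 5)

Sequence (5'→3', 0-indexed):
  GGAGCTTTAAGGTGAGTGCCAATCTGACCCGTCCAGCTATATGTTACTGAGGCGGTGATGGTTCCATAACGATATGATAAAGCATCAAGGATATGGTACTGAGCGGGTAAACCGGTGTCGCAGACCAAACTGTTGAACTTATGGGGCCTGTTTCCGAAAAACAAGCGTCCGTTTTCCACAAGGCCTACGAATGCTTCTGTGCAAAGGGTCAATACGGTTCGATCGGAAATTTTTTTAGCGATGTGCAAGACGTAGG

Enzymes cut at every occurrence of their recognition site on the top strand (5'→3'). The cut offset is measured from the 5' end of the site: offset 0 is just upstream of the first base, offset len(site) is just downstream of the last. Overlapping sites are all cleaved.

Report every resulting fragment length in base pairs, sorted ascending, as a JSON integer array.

[126,130]

Scan for sites:
  OquV (ACAC, off=1): no sites
  TgoIII (ACTT, off=4): starts [136] → cuts [140]
  YnoVI (AATCACA, off=0): no sites
  NpsIII (GAGT, off=1): starts [13] → cuts [14]
  GruVI (TGTTAT, off=5): no sites

All cut coordinates (distinct, sorted): [14, 140]

Fragments:
  14→140: 126 bp
  140→14 (wrap): 256-140+14 = 130 bp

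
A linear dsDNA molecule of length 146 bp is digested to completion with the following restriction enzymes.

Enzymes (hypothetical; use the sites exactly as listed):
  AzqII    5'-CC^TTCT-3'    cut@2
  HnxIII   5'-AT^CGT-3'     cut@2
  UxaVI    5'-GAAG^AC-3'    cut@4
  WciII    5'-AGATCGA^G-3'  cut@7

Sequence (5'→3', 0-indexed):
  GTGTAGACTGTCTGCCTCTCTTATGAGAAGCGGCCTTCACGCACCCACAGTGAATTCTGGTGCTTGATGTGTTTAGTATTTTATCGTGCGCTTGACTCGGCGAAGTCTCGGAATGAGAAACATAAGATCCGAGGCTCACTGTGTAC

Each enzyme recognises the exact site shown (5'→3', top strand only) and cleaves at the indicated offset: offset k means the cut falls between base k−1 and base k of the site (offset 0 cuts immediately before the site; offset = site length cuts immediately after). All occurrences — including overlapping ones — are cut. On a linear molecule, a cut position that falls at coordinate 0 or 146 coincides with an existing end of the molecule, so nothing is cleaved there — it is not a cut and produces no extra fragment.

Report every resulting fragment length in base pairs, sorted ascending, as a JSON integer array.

[62,84]

Site scan:
  AzqII (CCTTCT, off=2): no sites
  HnxIII (ATCGT, off=2): starts [82] → cuts [84]
  UxaVI (GAAGAC, off=4): no sites
  WciII (AGATCGAG, off=7): no sites

All cut coordinates (distinct, sorted): [84]

Fragment lengths:
  [0,84): 84 bp
  [84,146): 62 bp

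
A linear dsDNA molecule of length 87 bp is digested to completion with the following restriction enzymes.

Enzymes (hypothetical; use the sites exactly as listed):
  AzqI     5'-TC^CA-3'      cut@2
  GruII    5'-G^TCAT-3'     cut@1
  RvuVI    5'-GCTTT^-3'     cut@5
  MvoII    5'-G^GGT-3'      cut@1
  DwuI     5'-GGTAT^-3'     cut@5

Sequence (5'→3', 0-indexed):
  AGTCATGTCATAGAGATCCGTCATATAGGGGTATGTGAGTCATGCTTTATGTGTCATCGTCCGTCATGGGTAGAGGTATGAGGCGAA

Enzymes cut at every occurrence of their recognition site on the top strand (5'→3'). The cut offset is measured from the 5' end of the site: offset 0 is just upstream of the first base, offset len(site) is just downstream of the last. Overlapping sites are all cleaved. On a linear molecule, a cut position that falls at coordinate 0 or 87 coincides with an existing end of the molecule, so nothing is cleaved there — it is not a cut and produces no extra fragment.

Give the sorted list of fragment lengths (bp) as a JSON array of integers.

[2,5,5,5,5,5,8,9,9,10,11,13]

Site scan:
  AzqI (TCCA, off=2): no sites
  GruII GTCAT/1: at [1, 6, 19, 38, 52, 62] ⇒ [2, 7, 20, 39, 53, 63]
  RvuVI GCTTT/5: at [43] ⇒ [48]
  MvoII GGGT/1: at [28, 67] ⇒ [29, 68]
  DwuI GGTAT/5: at [29, 74] ⇒ [34, 79]

All cut coordinates (distinct, sorted): [2, 7, 20, 29, 34, 39, 48, 53, 63, 68, 79]

Fragments:
  [0,2): 2 bp
  [2,7): 5 bp
  [7,20): 13 bp
  [20,29): 9 bp
  [29,34): 5 bp
  [34,39): 5 bp
  [39,48): 9 bp
  [48,53): 5 bp
  [53,63): 10 bp
  [63,68): 5 bp
  [68,79): 11 bp
  [79,87): 8 bp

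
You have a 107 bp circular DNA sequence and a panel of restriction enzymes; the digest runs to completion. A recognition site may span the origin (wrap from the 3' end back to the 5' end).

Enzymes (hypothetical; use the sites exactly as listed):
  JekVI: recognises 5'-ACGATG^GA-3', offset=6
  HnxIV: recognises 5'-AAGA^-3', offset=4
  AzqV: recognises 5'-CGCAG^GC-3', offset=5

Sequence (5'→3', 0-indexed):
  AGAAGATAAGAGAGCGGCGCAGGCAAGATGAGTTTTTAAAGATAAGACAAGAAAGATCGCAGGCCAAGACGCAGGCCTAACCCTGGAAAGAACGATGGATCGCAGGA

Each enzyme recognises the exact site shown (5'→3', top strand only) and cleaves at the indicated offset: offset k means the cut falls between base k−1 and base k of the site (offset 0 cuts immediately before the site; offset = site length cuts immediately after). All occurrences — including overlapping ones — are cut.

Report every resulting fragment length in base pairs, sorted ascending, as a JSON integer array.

Scan for sites:
  JekVI (ACGATGGA, off=6): starts [91] → cuts [97]
  HnxIV (AAGA, off=4): starts [2, 7, 24, 38, 43, 48, 52, 65, 87, 106] → cuts [3, 6, 11, 28, 42, 47, 52, 56, 69, 91]
  AzqV (CGCAGGC, off=5): starts [17, 57, 69] → cuts [22, 62, 74]

Pooled cuts: [3, 6, 11, 22, 28, 42, 47, 52, 56, 62, 69, 74, 91, 97]

Fragment lengths:
  3→6: 3 bp
  6→11: 5 bp
  11→22: 11 bp
  22→28: 6 bp
  28→42: 14 bp
  42→47: 5 bp
  47→52: 5 bp
  52→56: 4 bp
  56→62: 6 bp
  62→69: 7 bp
  69→74: 5 bp
  74→91: 17 bp
  91→97: 6 bp
  97→3 (wrap): 107-97+3 = 13 bp

[3,4,5,5,5,5,6,6,6,7,11,13,14,17]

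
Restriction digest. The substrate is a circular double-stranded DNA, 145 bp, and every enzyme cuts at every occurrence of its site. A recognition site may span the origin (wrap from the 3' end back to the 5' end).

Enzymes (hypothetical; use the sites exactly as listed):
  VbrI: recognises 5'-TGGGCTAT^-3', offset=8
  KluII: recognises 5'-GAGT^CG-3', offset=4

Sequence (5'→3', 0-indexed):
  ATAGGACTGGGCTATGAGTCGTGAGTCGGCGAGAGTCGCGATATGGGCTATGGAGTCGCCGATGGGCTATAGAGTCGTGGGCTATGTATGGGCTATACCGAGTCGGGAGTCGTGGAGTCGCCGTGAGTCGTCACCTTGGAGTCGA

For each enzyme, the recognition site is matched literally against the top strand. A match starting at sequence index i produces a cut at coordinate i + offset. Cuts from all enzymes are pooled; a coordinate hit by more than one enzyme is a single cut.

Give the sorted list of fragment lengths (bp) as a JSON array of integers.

Per-enzyme occurrences:
  VbrI (TGGGCTAT, off=8): starts [7, 43, 62, 77, 88] → cuts [15, 51, 70, 85, 96]
  KluII (GAGTCG, off=4): starts [15, 22, 32, 52, 71, 99, 106, 114, 124, 138] → cuts [19, 26, 36, 56, 75, 103, 110, 118, 128, 142]

Pooled cuts: [15, 19, 26, 36, 51, 56, 70, 75, 85, 96, 103, 110, 118, 128, 142]

Fragment lengths:
  15→19: 4 bp
  19→26: 7 bp
  26→36: 10 bp
  36→51: 15 bp
  51→56: 5 bp
  56→70: 14 bp
  70→75: 5 bp
  75→85: 10 bp
  85→96: 11 bp
  96→103: 7 bp
  103→110: 7 bp
  110→118: 8 bp
  118→128: 10 bp
  128→142: 14 bp
  142→15 (wrap): 145-142+15 = 18 bp

[4,5,5,7,7,7,8,10,10,10,11,14,14,15,18]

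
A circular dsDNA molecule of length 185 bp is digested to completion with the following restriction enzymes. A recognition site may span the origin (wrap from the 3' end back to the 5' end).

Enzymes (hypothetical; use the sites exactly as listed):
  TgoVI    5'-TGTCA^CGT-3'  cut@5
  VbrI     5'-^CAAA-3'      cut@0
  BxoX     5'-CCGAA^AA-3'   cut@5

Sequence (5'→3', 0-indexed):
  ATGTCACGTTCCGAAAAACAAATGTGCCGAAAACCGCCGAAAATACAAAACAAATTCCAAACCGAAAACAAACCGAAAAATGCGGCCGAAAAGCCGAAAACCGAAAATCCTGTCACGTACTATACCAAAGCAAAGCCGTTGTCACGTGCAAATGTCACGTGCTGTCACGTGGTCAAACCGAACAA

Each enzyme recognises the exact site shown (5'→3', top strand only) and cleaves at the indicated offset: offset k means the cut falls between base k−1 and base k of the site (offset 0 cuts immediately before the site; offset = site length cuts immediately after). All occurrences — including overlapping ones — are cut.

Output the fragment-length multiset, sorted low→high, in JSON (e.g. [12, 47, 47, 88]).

Scan for sites:
  TgoVI TGTCACGT/5: at [1, 110, 139, 152, 162] ⇒ [6, 115, 144, 157, 167]
  VbrI CAAA/0: at [18, 45, 50, 57, 68, 125, 130, 148, 173, 182] ⇒ [18, 45, 50, 57, 68, 125, 130, 148, 173, 182]
  BxoX CCGAAAA/5: at [10, 26, 36, 61, 72, 85, 93, 100] ⇒ [15, 31, 41, 66, 77, 90, 98, 105]

Pooled cuts: [6, 15, 18, 31, 41, 45, 50, 57, 66, 68, 77, 90, 98, 105, 115, 125, 130, 144, 148, 157, 167, 173, 182]

Fragments:
  6→15: 9 bp
  15→18: 3 bp
  18→31: 13 bp
  31→41: 10 bp
  41→45: 4 bp
  45→50: 5 bp
  50→57: 7 bp
  57→66: 9 bp
  66→68: 2 bp
  68→77: 9 bp
  77→90: 13 bp
  90→98: 8 bp
  98→105: 7 bp
  105→115: 10 bp
  115→125: 10 bp
  125→130: 5 bp
  130→144: 14 bp
  144→148: 4 bp
  148→157: 9 bp
  157→167: 10 bp
  167→173: 6 bp
  173→182: 9 bp
  182→6 (wrap): 185-182+6 = 9 bp

[2,3,4,4,5,5,6,7,7,8,9,9,9,9,9,9,10,10,10,10,13,13,14]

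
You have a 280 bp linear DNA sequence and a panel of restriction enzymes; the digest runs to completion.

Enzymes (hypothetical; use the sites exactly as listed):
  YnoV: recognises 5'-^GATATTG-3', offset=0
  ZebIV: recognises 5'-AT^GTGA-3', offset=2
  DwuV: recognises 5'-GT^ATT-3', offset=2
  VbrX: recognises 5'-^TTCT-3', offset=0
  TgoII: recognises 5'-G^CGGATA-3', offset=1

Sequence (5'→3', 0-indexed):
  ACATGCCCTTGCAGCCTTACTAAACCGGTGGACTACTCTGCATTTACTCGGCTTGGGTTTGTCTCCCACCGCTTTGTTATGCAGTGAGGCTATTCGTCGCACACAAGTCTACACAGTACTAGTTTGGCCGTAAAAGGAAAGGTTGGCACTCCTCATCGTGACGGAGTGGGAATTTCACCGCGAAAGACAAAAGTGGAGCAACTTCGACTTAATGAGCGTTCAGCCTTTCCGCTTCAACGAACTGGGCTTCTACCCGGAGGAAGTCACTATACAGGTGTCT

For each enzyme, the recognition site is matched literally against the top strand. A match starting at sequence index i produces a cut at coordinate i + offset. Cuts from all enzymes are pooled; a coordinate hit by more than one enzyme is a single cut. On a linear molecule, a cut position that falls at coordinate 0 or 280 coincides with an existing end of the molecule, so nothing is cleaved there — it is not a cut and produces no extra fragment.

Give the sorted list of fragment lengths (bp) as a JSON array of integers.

[33,247]

Per-enzyme occurrences:
  YnoV (GATATTG, off=0): no sites
  ZebIV (ATGTGA, off=2): no sites
  DwuV (GTATT, off=2): no sites
  VbrX TTCT/0: at [247] ⇒ [247]
  TgoII (GCGGATA, off=1): no sites

All cut coordinates (distinct, sorted): [247]

Fragments:
  [0,247): 247 bp
  [247,280): 33 bp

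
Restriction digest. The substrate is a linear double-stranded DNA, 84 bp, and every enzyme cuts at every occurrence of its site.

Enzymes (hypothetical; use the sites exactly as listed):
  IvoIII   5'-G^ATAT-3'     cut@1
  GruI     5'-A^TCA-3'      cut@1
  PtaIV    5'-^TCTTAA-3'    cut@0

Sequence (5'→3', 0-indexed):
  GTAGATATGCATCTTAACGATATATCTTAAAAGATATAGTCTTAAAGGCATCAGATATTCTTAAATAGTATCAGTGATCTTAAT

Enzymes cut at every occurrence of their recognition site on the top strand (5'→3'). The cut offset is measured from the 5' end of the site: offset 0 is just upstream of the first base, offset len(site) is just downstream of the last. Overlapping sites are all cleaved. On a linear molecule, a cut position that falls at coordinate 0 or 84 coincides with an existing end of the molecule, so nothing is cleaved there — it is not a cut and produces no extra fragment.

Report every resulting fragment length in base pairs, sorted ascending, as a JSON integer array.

Per-enzyme occurrences:
  IvoIII (GATAT, off=1): starts [3, 18, 32, 53] → cuts [4, 19, 33, 54]
  GruI (ATCA, off=1): starts [49, 69] → cuts [50, 70]
  PtaIV (TCTTAA, off=0): starts [11, 24, 39, 58, 77] → cuts [11, 24, 39, 58, 77]

All cut coordinates (distinct, sorted): [4, 11, 19, 24, 33, 39, 50, 54, 58, 70, 77]

Fragment lengths:
  [0,4): 4 bp
  [4,11): 7 bp
  [11,19): 8 bp
  [19,24): 5 bp
  [24,33): 9 bp
  [33,39): 6 bp
  [39,50): 11 bp
  [50,54): 4 bp
  [54,58): 4 bp
  [58,70): 12 bp
  [70,77): 7 bp
  [77,84): 7 bp

[4,4,4,5,6,7,7,7,8,9,11,12]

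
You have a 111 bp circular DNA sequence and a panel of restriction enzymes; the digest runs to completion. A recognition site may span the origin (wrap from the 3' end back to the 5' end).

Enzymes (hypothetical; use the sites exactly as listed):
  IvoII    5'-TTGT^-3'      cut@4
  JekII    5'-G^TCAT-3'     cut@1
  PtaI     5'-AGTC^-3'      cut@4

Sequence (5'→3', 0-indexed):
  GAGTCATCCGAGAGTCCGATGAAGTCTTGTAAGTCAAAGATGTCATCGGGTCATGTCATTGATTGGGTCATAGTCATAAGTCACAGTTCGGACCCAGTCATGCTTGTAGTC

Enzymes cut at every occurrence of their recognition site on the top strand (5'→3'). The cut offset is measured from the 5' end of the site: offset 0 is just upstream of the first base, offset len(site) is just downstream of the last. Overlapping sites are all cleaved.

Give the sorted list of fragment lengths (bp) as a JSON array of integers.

[2,2,2,3,4,4,5,5,6,7,7,8,8,10,11,12,15]

Per-enzyme occurrences:
  IvoII TTGT/4: at [26, 103] ⇒ [30, 107]
  JekII GTCAT/1: at [2, 41, 49, 54, 66, 72, 96] ⇒ [3, 42, 50, 55, 67, 73, 97]
  PtaI AGTC/4: at [1, 12, 22, 31, 71, 78, 95, 107] ⇒ [0, 5, 16, 26, 35, 75, 82, 99]

All cut coordinates (distinct, sorted): [0, 3, 5, 16, 26, 30, 35, 42, 50, 55, 67, 73, 75, 82, 97, 99, 107]

Fragments:
  0→3: 3 bp
  3→5: 2 bp
  5→16: 11 bp
  16→26: 10 bp
  26→30: 4 bp
  30→35: 5 bp
  35→42: 7 bp
  42→50: 8 bp
  50→55: 5 bp
  55→67: 12 bp
  67→73: 6 bp
  73→75: 2 bp
  75→82: 7 bp
  82→97: 15 bp
  97→99: 2 bp
  99→107: 8 bp
  107→0 (wrap): 111-107+0 = 4 bp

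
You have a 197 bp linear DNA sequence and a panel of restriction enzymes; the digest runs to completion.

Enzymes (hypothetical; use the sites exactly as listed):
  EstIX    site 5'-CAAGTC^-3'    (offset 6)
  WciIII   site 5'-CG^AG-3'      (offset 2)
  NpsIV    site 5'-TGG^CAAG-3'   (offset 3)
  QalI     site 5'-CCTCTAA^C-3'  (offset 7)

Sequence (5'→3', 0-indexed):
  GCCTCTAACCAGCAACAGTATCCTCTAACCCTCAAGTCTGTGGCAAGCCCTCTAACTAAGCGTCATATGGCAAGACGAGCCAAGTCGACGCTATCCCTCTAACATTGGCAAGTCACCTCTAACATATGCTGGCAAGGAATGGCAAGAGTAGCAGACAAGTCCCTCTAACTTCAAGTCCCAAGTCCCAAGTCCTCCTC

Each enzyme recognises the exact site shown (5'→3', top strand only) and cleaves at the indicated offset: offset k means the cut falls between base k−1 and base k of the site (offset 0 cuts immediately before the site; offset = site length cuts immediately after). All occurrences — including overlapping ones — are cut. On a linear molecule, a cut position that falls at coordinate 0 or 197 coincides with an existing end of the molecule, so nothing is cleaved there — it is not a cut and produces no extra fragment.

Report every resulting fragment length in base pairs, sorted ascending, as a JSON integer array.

[5,6,6,6,7,7,7,7,8,8,9,9,10,10,10,12,15,16,19,20]

Per-enzyme occurrences:
  EstIX CAAGTC/6: at [32, 80, 108, 155, 171, 178, 185] ⇒ [38, 86, 114, 161, 177, 184, 191]
  WciIII CGAG/2: at [75] ⇒ [77]
  NpsIV TGGCAAG/3: at [40, 67, 105, 129, 139] ⇒ [43, 70, 108, 132, 142]
  QalI CCTCTAAC/7: at [1, 21, 48, 95, 115, 161] ⇒ [8, 28, 55, 102, 122, 168]

Pooled cuts: [8, 28, 38, 43, 55, 70, 77, 86, 102, 108, 114, 122, 132, 142, 161, 168, 177, 184, 191]

Fragments:
  [0,8): 8 bp
  [8,28): 20 bp
  [28,38): 10 bp
  [38,43): 5 bp
  [43,55): 12 bp
  [55,70): 15 bp
  [70,77): 7 bp
  [77,86): 9 bp
  [86,102): 16 bp
  [102,108): 6 bp
  [108,114): 6 bp
  [114,122): 8 bp
  [122,132): 10 bp
  [132,142): 10 bp
  [142,161): 19 bp
  [161,168): 7 bp
  [168,177): 9 bp
  [177,184): 7 bp
  [184,191): 7 bp
  [191,197): 6 bp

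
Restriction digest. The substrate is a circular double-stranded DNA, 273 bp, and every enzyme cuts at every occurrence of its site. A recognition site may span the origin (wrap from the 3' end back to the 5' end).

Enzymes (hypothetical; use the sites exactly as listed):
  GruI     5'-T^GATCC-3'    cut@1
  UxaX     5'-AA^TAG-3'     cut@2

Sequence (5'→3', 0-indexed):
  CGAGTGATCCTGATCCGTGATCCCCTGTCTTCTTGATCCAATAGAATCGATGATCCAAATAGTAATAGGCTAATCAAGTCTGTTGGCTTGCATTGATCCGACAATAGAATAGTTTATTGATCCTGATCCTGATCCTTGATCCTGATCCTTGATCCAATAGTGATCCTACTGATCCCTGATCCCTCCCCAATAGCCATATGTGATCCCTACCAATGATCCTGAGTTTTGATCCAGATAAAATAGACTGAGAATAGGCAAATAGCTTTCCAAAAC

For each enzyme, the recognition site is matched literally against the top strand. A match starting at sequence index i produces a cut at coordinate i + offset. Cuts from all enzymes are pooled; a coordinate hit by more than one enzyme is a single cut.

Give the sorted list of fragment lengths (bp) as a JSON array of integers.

Site scan:
  GruI TGATCC/1: at [4, 10, 17, 33, 50, 93, 117, 123, 129, 136, 142, 149, 160, 169, 176, 200, 213, 226] ⇒ [5, 11, 18, 34, 51, 94, 118, 124, 130, 137, 143, 150, 161, 170, 177, 201, 214, 227]
  UxaX AATAG/2: at [39, 57, 63, 102, 107, 155, 188, 238, 249, 257] ⇒ [41, 59, 65, 104, 109, 157, 190, 240, 251, 259]

All cut coordinates (distinct, sorted): [5, 11, 18, 34, 41, 51, 59, 65, 94, 104, 109, 118, 124, 130, 137, 143, 150, 157, 161, 170, 177, 190, 201, 214, 227, 240, 251, 259]

Fragments:
  5→11: 6 bp
  11→18: 7 bp
  18→34: 16 bp
  34→41: 7 bp
  41→51: 10 bp
  51→59: 8 bp
  59→65: 6 bp
  65→94: 29 bp
  94→104: 10 bp
  104→109: 5 bp
  109→118: 9 bp
  118→124: 6 bp
  124→130: 6 bp
  130→137: 7 bp
  137→143: 6 bp
  143→150: 7 bp
  150→157: 7 bp
  157→161: 4 bp
  161→170: 9 bp
  170→177: 7 bp
  177→190: 13 bp
  190→201: 11 bp
  201→214: 13 bp
  214→227: 13 bp
  227→240: 13 bp
  240→251: 11 bp
  251→259: 8 bp
  259→5 (wrap): 273-259+5 = 19 bp

[4,5,6,6,6,6,6,7,7,7,7,7,7,8,8,9,9,10,10,11,11,13,13,13,13,16,19,29]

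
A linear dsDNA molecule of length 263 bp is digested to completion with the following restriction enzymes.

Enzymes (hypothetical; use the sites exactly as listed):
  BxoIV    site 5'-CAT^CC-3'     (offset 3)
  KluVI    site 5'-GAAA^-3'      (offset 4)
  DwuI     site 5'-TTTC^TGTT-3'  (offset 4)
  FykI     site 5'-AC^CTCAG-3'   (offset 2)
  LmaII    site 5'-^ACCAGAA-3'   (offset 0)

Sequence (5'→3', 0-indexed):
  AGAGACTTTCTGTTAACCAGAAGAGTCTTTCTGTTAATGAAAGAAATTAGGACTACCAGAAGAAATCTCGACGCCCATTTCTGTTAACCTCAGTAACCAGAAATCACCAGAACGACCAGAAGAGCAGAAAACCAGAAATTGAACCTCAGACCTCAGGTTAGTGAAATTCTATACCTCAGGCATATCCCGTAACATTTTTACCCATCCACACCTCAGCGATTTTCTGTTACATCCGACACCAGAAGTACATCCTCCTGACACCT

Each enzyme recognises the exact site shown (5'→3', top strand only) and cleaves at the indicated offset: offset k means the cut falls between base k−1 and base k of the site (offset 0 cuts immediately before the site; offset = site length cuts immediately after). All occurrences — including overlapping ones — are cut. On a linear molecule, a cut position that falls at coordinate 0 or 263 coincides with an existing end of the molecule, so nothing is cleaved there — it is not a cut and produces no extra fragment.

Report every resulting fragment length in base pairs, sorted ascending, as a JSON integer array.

Per-enzyme occurrences:
  BxoIV CATCC/3: at [202, 229, 247] ⇒ [205, 232, 250]
  KluVI GAAA/4: at [38, 42, 61, 99, 126, 134, 162] ⇒ [42, 46, 65, 103, 130, 138, 166]
  DwuI TTTCTGTT/4: at [6, 27, 77, 220] ⇒ [10, 31, 81, 224]
  FykI ACCTCAG/2: at [86, 142, 149, 172, 209] ⇒ [88, 144, 151, 174, 211]
  LmaII ACCAGAA/0: at [15, 54, 95, 105, 114, 130, 237] ⇒ [15, 54, 95, 105, 114, 130, 237]

Pooled cuts: [10, 15, 31, 42, 46, 54, 65, 81, 88, 95, 103, 105, 114, 130, 138, 144, 151, 166, 174, 205, 211, 224, 232, 237, 250]

Fragments:
  [0,10): 10 bp
  [10,15): 5 bp
  [15,31): 16 bp
  [31,42): 11 bp
  [42,46): 4 bp
  [46,54): 8 bp
  [54,65): 11 bp
  [65,81): 16 bp
  [81,88): 7 bp
  [88,95): 7 bp
  [95,103): 8 bp
  [103,105): 2 bp
  [105,114): 9 bp
  [114,130): 16 bp
  [130,138): 8 bp
  [138,144): 6 bp
  [144,151): 7 bp
  [151,166): 15 bp
  [166,174): 8 bp
  [174,205): 31 bp
  [205,211): 6 bp
  [211,224): 13 bp
  [224,232): 8 bp
  [232,237): 5 bp
  [237,250): 13 bp
  [250,263): 13 bp

[2,4,5,5,6,6,7,7,7,8,8,8,8,8,9,10,11,11,13,13,13,15,16,16,16,31]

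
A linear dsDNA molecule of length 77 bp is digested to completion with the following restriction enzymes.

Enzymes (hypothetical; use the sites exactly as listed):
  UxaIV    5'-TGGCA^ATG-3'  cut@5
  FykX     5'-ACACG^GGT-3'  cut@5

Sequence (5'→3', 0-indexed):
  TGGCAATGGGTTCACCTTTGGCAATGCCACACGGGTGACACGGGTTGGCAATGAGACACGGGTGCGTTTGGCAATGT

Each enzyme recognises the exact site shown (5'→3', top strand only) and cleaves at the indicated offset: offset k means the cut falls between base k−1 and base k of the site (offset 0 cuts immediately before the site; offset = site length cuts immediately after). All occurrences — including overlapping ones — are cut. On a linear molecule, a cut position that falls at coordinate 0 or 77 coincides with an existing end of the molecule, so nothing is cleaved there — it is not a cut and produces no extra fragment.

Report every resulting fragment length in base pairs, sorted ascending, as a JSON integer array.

Scan for sites:
  UxaIV TGGCAATG/5: at [0, 18, 45, 68] ⇒ [5, 23, 50, 73]
  FykX ACACGGGT/5: at [28, 37, 55] ⇒ [33, 42, 60]

All cut coordinates (distinct, sorted): [5, 23, 33, 42, 50, 60, 73]

Fragment lengths:
  [0,5): 5 bp
  [5,23): 18 bp
  [23,33): 10 bp
  [33,42): 9 bp
  [42,50): 8 bp
  [50,60): 10 bp
  [60,73): 13 bp
  [73,77): 4 bp

[4,5,8,9,10,10,13,18]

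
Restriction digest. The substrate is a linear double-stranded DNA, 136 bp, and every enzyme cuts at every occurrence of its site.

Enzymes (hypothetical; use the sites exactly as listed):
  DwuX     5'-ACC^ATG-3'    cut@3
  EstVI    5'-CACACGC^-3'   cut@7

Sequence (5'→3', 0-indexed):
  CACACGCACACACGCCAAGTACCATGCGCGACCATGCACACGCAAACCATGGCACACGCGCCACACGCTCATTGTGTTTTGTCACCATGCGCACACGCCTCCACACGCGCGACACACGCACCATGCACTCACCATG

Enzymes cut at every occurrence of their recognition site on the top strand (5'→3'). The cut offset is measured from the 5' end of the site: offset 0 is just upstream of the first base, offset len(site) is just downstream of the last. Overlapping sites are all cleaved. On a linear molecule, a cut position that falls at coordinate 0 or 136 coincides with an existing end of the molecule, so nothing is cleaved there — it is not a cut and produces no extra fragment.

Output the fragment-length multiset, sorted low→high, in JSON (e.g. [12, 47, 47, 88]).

Site scan:
  DwuX ACCATG/3: at [20, 30, 45, 83, 119, 130] ⇒ [23, 33, 48, 86, 122, 133]
  EstVI CACACGC/7: at [0, 8, 36, 52, 61, 91, 101, 112] ⇒ [7, 15, 43, 59, 68, 98, 108, 119]

Pooled cuts: [7, 15, 23, 33, 43, 48, 59, 68, 86, 98, 108, 119, 122, 133]

Fragment lengths:
  [0,7): 7 bp
  [7,15): 8 bp
  [15,23): 8 bp
  [23,33): 10 bp
  [33,43): 10 bp
  [43,48): 5 bp
  [48,59): 11 bp
  [59,68): 9 bp
  [68,86): 18 bp
  [86,98): 12 bp
  [98,108): 10 bp
  [108,119): 11 bp
  [119,122): 3 bp
  [122,133): 11 bp
  [133,136): 3 bp

[3,3,5,7,8,8,9,10,10,10,11,11,11,12,18]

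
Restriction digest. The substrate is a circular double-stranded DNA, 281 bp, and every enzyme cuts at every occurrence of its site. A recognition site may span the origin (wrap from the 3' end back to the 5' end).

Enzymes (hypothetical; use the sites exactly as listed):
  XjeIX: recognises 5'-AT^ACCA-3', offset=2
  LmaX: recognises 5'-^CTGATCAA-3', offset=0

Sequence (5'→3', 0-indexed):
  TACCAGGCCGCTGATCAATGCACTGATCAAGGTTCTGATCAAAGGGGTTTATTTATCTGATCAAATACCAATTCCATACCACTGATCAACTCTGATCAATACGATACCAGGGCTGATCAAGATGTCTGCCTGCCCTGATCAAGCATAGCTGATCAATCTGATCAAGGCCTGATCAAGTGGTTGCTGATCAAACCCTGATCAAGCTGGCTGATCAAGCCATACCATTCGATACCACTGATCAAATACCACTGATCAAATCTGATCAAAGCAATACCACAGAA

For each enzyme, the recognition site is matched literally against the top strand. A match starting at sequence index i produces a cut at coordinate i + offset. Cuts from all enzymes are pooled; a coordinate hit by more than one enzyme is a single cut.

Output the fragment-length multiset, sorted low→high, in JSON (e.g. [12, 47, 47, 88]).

Per-enzyme occurrences:
  XjeIX ATACCA/2: at [64, 75, 103, 218, 228, 242, 270, 280] ⇒ [1, 66, 77, 105, 220, 230, 244, 272]
  LmaX CTGATCAA/0: at [10, 22, 34, 56, 81, 91, 112, 134, 148, 157, 168, 183, 194, 207, 234, 248, 258] ⇒ [10, 22, 34, 56, 81, 91, 112, 134, 148, 157, 168, 183, 194, 207, 234, 248, 258]

Pooled cuts: [1, 10, 22, 34, 56, 66, 77, 81, 91, 105, 112, 134, 148, 157, 168, 183, 194, 207, 220, 230, 234, 244, 248, 258, 272]

Fragment lengths:
  1→10: 9 bp
  10→22: 12 bp
  22→34: 12 bp
  34→56: 22 bp
  56→66: 10 bp
  66→77: 11 bp
  77→81: 4 bp
  81→91: 10 bp
  91→105: 14 bp
  105→112: 7 bp
  112→134: 22 bp
  134→148: 14 bp
  148→157: 9 bp
  157→168: 11 bp
  168→183: 15 bp
  183→194: 11 bp
  194→207: 13 bp
  207→220: 13 bp
  220→230: 10 bp
  230→234: 4 bp
  234→244: 10 bp
  244→248: 4 bp
  248→258: 10 bp
  258→272: 14 bp
  272→1 (wrap): 281-272+1 = 10 bp

[4,4,4,7,9,9,10,10,10,10,10,10,11,11,11,12,12,13,13,14,14,14,15,22,22]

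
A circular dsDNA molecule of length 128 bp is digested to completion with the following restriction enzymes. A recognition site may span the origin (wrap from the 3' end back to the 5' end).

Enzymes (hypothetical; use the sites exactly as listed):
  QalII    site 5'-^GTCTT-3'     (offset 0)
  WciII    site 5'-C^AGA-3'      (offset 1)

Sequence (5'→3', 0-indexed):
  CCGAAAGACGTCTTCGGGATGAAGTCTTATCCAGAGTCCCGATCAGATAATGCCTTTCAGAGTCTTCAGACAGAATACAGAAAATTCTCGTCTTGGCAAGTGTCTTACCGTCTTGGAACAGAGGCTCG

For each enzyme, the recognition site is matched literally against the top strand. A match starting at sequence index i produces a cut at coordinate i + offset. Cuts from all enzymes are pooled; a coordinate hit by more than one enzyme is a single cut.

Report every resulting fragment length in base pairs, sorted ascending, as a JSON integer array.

Scan for sites:
  QalII (GTCTT, off=0): starts [9, 23, 61, 89, 101, 109] → cuts [9, 23, 61, 89, 101, 109]
  WciII (CAGA, off=1): starts [31, 43, 57, 66, 70, 77, 118] → cuts [32, 44, 58, 67, 71, 78, 119]

Pooled cuts: [9, 23, 32, 44, 58, 61, 67, 71, 78, 89, 101, 109, 119]

Fragment lengths:
  9→23: 14 bp
  23→32: 9 bp
  32→44: 12 bp
  44→58: 14 bp
  58→61: 3 bp
  61→67: 6 bp
  67→71: 4 bp
  71→78: 7 bp
  78→89: 11 bp
  89→101: 12 bp
  101→109: 8 bp
  109→119: 10 bp
  119→9 (wrap): 128-119+9 = 18 bp

[3,4,6,7,8,9,10,11,12,12,14,14,18]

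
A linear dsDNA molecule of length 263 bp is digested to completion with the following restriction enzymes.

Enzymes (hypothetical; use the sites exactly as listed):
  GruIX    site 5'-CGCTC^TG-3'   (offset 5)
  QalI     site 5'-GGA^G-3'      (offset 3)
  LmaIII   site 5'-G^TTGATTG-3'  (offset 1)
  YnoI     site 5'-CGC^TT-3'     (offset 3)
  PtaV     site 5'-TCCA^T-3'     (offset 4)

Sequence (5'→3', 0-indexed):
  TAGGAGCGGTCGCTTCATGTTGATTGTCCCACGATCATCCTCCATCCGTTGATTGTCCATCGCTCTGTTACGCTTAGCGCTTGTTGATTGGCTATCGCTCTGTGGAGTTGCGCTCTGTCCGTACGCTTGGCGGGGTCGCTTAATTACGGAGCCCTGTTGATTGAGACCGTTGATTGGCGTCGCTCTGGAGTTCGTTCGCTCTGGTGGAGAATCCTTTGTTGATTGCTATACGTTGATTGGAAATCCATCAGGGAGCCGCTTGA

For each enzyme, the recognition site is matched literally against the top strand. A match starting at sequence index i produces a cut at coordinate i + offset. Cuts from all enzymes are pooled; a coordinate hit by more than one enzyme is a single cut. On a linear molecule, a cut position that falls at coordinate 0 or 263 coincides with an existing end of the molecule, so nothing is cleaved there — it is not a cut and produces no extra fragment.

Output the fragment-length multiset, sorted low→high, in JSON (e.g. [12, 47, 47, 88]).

[3,4,4,4,5,5,6,6,6,6,7,7,7,8,8,9,10,11,11,11,12,13,13,14,15,16,17,25]

Scan for sites:
  GruIX CGCTCTG/5: at [60, 95, 110, 180, 196] ⇒ [65, 100, 115, 185, 201]
  QalI GGAG/3: at [2, 103, 147, 186, 205, 251] ⇒ [5, 106, 150, 189, 208, 254]
  LmaIII GTTGATTG/1: at [18, 47, 82, 155, 168, 217, 231] ⇒ [19, 48, 83, 156, 169, 218, 232]
  YnoI CGCTT/3: at [10, 70, 77, 123, 136, 256] ⇒ [13, 73, 80, 126, 139, 259]
  PtaV TCCAT/4: at [40, 55, 243] ⇒ [44, 59, 247]

Pooled cuts: [5, 13, 19, 44, 48, 59, 65, 73, 80, 83, 100, 106, 115, 126, 139, 150, 156, 169, 185, 189, 201, 208, 218, 232, 247, 254, 259]

Fragments:
  [0,5): 5 bp
  [5,13): 8 bp
  [13,19): 6 bp
  [19,44): 25 bp
  [44,48): 4 bp
  [48,59): 11 bp
  [59,65): 6 bp
  [65,73): 8 bp
  [73,80): 7 bp
  [80,83): 3 bp
  [83,100): 17 bp
  [100,106): 6 bp
  [106,115): 9 bp
  [115,126): 11 bp
  [126,139): 13 bp
  [139,150): 11 bp
  [150,156): 6 bp
  [156,169): 13 bp
  [169,185): 16 bp
  [185,189): 4 bp
  [189,201): 12 bp
  [201,208): 7 bp
  [208,218): 10 bp
  [218,232): 14 bp
  [232,247): 15 bp
  [247,254): 7 bp
  [254,259): 5 bp
  [259,263): 4 bp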